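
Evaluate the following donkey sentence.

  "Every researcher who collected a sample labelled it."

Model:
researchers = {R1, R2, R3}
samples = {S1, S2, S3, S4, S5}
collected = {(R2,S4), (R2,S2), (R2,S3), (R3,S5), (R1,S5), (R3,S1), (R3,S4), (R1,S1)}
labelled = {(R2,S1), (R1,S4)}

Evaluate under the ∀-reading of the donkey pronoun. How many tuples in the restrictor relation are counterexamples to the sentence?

"it" takes "a sample" as antecedent — a donkey pronoun bound across the clause boundary.
Strong reading: for every (r,s) with collected(r,s), labelled(r,s).
Restrictor pairs: (R1,S1) ✗  (R1,S5) ✗  (R2,S2) ✗  (R2,S3) ✗  (R2,S4) ✗  (R3,S1) ✗  (R3,S4) ✗  (R3,S5) ✗
Counterexamples (restrictor pairs failing the scope): 8.

8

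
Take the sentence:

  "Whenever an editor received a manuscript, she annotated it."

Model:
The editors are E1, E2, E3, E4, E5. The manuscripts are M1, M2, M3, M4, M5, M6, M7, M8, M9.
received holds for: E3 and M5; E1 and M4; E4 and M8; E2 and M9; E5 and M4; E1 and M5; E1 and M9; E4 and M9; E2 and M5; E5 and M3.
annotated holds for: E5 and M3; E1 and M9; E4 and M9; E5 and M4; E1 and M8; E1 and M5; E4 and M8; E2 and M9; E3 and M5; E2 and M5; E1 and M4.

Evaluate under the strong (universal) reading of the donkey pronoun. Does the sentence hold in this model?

True

"it" takes "a manuscript" as antecedent — a donkey pronoun bound across the clause boundary.
Strong reading: for every (e,m) with received(e,m), annotated(e,m).
Restrictor pairs: (E1,M4) ✓  (E1,M5) ✓  (E1,M9) ✓  (E2,M5) ✓  (E2,M9) ✓  (E3,M5) ✓  (E4,M8) ✓  (E4,M9) ✓  (E5,M3) ✓  (E5,M4) ✓
Every restrictor pair satisfies the scope.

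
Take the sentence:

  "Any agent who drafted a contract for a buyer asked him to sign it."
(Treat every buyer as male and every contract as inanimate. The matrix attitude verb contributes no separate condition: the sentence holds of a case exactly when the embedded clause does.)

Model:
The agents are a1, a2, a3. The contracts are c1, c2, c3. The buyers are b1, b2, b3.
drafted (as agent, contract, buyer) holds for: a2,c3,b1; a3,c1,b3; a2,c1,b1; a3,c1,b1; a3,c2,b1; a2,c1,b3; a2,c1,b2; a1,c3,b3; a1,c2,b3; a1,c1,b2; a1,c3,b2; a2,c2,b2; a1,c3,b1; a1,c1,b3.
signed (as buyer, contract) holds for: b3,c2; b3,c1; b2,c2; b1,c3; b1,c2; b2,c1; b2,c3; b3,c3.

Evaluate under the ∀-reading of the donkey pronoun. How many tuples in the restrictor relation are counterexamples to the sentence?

"him" takes "a buyer" as antecedent and "it" takes "a contract"; both are donkey pronouns co-varying with the restrictor.
Strong reading: for every (a,c,b) with drafted(a,c,b), signed(b,c).
Restrictor triples: (a1,c1,b2)→signed(b2,c1) ✓  (a1,c1,b3)→signed(b3,c1) ✓  (a1,c2,b3)→signed(b3,c2) ✓  (a1,c3,b1)→signed(b1,c3) ✓  (a1,c3,b2)→signed(b2,c3) ✓  (a1,c3,b3)→signed(b3,c3) ✓  (a2,c1,b1)→signed(b1,c1) ✗  (a2,c1,b2)→signed(b2,c1) ✓  (a2,c1,b3)→signed(b3,c1) ✓  (a2,c2,b2)→signed(b2,c2) ✓  (a2,c3,b1)→signed(b1,c3) ✓  (a3,c1,b1)→signed(b1,c1) ✗  (a3,c1,b3)→signed(b3,c1) ✓  (a3,c2,b1)→signed(b1,c2) ✓
Counterexamples (restrictor triples failing the scope): 2.

2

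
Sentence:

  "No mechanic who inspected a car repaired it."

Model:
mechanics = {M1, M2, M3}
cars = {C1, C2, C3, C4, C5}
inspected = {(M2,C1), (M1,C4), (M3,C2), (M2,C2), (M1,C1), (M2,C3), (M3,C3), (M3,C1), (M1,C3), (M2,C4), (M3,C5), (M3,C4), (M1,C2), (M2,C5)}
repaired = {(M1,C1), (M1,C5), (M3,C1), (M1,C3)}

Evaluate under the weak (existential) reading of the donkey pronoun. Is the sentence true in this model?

False

"it" takes "a car" as antecedent — a donkey pronoun bound across the clause boundary.
Truth condition: for no (m,c) with inspected(m,c) does repaired(m,c) hold.
Restrictor pairs — does the scope hold? (M1,C1):holds  (M1,C2):fails  (M1,C3):holds  (M1,C4):fails  (M2,C1):fails  (M2,C2):fails  (M2,C3):fails  (M2,C4):fails  (M2,C5):fails  (M3,C1):holds  (M3,C2):fails  (M3,C3):fails  (M3,C4):fails  (M3,C5):fails
Scope holds for 3 pair(s), so the sentence is false.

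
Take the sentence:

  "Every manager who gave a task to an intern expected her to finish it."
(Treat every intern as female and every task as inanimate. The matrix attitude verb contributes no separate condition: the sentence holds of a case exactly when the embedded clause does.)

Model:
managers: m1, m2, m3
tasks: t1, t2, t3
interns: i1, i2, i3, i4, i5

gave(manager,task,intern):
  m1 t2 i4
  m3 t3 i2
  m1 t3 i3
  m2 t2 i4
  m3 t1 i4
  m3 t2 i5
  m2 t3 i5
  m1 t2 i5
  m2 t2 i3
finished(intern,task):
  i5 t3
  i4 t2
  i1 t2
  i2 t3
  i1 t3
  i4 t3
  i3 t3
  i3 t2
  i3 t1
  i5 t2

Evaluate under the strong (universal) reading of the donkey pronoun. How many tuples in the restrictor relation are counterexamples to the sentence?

1

"her" takes "an intern" as antecedent and "it" takes "a task"; both are donkey pronouns co-varying with the restrictor.
Strong reading: for every (m,t,i) with gave(m,t,i), finished(i,t).
Restrictor triples: (m1,t2,i4)→finished(i4,t2) ✓  (m1,t2,i5)→finished(i5,t2) ✓  (m1,t3,i3)→finished(i3,t3) ✓  (m2,t2,i3)→finished(i3,t2) ✓  (m2,t2,i4)→finished(i4,t2) ✓  (m2,t3,i5)→finished(i5,t3) ✓  (m3,t1,i4)→finished(i4,t1) ✗  (m3,t2,i5)→finished(i5,t2) ✓  (m3,t3,i2)→finished(i2,t3) ✓
Counterexamples (restrictor triples failing the scope): 1.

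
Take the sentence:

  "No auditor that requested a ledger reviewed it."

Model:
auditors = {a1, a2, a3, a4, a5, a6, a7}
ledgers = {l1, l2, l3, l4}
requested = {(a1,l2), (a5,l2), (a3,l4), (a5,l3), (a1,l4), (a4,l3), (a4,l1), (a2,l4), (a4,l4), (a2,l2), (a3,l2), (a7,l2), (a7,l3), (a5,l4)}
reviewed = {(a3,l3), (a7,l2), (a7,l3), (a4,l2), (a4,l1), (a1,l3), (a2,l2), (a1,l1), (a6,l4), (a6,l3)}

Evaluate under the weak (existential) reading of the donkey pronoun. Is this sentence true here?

"it" takes "a ledger" as antecedent — a donkey pronoun bound across the clause boundary.
Truth condition: for no (a,l) with requested(a,l) does reviewed(a,l) hold.
Restrictor pairs — does the scope hold? (a1,l2):fails  (a1,l4):fails  (a2,l2):holds  (a2,l4):fails  (a3,l2):fails  (a3,l4):fails  (a4,l1):holds  (a4,l3):fails  (a4,l4):fails  (a5,l2):fails  (a5,l3):fails  (a5,l4):fails  (a7,l2):holds  (a7,l3):holds
Scope holds for 4 pair(s), so the sentence is false.

False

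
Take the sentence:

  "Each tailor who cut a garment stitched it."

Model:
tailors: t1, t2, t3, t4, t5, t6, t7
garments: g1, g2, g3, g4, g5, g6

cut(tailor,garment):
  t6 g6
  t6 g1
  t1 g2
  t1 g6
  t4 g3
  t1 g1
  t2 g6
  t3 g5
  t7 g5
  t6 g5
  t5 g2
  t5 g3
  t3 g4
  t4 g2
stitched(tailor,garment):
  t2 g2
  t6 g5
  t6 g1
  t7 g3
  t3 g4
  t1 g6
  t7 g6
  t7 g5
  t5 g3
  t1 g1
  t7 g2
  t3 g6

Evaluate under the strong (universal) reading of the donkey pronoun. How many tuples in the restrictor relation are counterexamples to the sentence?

7

"it" takes "a garment" as antecedent — a donkey pronoun bound across the clause boundary.
Strong reading: for every (t,g) with cut(t,g), stitched(t,g).
Restrictor pairs: (t1,g1) ✓  (t1,g2) ✗  (t1,g6) ✓  (t2,g6) ✗  (t3,g4) ✓  (t3,g5) ✗  (t4,g2) ✗  (t4,g3) ✗  (t5,g2) ✗  (t5,g3) ✓  (t6,g1) ✓  (t6,g5) ✓  (t6,g6) ✗  (t7,g5) ✓
Counterexamples (restrictor pairs failing the scope): 7.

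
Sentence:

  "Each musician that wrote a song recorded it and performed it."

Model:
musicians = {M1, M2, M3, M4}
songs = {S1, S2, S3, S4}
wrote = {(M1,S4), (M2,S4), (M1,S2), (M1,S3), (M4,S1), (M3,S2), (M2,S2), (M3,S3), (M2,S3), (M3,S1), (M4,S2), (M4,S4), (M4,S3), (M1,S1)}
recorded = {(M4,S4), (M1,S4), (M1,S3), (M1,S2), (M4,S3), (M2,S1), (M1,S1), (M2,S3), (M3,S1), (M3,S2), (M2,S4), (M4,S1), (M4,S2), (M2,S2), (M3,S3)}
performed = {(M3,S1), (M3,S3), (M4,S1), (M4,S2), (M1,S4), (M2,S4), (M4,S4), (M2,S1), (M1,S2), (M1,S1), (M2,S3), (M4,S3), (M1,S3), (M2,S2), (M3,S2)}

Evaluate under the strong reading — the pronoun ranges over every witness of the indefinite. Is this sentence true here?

True

"it" takes "a song" as antecedent — a donkey pronoun bound across the clause boundary.
Strong reading: for every (m,s) with wrote(m,s), recorded(m,s) ∧ performed(m,s).
Restrictor pairs: (M1,S1) ✓  (M1,S2) ✓  (M1,S3) ✓  (M1,S4) ✓  (M2,S2) ✓  (M2,S3) ✓  (M2,S4) ✓  (M3,S1) ✓  (M3,S2) ✓  (M3,S3) ✓  (M4,S1) ✓  (M4,S2) ✓  (M4,S3) ✓  (M4,S4) ✓
Every restrictor pair satisfies the scope.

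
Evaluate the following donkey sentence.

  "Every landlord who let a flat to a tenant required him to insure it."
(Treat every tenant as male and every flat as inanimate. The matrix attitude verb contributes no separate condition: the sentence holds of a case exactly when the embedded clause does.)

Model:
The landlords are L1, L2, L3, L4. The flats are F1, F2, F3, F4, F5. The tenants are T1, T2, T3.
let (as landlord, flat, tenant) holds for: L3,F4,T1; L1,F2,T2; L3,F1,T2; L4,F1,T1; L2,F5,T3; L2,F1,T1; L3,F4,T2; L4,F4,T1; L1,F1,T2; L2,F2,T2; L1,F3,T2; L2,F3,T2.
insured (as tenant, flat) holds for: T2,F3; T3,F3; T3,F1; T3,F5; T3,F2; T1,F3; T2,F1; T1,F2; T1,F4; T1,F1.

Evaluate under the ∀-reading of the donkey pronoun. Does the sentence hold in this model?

"him" takes "a tenant" as antecedent and "it" takes "a flat"; both are donkey pronouns co-varying with the restrictor.
Strong reading: for every (l,f,t) with let(l,f,t), insured(t,f).
Restrictor triples: (L1,F1,T2)→insured(T2,F1) ✓  (L1,F2,T2)→insured(T2,F2) ✗  (L1,F3,T2)→insured(T2,F3) ✓  (L2,F1,T1)→insured(T1,F1) ✓  (L2,F2,T2)→insured(T2,F2) ✗  (L2,F3,T2)→insured(T2,F3) ✓  (L2,F5,T3)→insured(T3,F5) ✓  (L3,F1,T2)→insured(T2,F1) ✓  (L3,F4,T1)→insured(T1,F4) ✓  (L3,F4,T2)→insured(T2,F4) ✗  (L4,F1,T1)→insured(T1,F1) ✓  (L4,F4,T1)→insured(T1,F4) ✓
Counterexample: (L1,F2,T2) — insured(T2,F2) does not hold.

False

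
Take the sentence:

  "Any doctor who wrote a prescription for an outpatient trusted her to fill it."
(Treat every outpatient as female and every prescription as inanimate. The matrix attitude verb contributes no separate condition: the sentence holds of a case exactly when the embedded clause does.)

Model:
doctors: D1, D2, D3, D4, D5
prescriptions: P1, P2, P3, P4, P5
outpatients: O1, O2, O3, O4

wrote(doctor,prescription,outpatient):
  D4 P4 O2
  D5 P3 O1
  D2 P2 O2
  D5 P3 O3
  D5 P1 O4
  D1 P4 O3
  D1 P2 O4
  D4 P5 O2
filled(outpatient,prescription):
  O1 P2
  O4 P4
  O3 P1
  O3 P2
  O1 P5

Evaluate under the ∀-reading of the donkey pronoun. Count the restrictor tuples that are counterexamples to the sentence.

8

"her" takes "an outpatient" as antecedent and "it" takes "a prescription"; both are donkey pronouns co-varying with the restrictor.
Strong reading: for every (d,p,o) with wrote(d,p,o), filled(o,p).
Restrictor triples: (D1,P2,O4)→filled(O4,P2) ✗  (D1,P4,O3)→filled(O3,P4) ✗  (D2,P2,O2)→filled(O2,P2) ✗  (D4,P4,O2)→filled(O2,P4) ✗  (D4,P5,O2)→filled(O2,P5) ✗  (D5,P1,O4)→filled(O4,P1) ✗  (D5,P3,O1)→filled(O1,P3) ✗  (D5,P3,O3)→filled(O3,P3) ✗
Counterexamples (restrictor triples failing the scope): 8.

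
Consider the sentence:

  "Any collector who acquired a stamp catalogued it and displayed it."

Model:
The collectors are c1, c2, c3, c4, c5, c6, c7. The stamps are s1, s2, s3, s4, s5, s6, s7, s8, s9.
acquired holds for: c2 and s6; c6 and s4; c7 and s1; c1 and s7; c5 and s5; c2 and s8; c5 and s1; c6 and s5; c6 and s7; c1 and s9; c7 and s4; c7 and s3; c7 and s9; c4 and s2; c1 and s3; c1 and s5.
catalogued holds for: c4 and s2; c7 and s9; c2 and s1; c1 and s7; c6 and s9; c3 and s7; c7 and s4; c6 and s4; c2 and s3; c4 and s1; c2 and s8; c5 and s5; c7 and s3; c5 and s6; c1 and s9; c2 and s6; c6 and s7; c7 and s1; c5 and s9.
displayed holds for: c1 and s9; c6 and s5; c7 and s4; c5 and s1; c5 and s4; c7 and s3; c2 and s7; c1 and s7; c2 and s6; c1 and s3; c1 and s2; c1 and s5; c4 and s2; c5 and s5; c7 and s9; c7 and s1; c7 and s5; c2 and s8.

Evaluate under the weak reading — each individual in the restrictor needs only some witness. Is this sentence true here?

False

"it" takes "a stamp" as antecedent — a donkey pronoun bound across the clause boundary.
Weak reading: every collector c with some acquired-stamp has at least one acquired-stamp s such that catalogued(c,s) ∧ displayed(c,s).
Per collector: c1:✓  c2:✓  c4:✓  c5:✓  c6:✗  c7:✓
c6 has no witness among its acquired-stamps.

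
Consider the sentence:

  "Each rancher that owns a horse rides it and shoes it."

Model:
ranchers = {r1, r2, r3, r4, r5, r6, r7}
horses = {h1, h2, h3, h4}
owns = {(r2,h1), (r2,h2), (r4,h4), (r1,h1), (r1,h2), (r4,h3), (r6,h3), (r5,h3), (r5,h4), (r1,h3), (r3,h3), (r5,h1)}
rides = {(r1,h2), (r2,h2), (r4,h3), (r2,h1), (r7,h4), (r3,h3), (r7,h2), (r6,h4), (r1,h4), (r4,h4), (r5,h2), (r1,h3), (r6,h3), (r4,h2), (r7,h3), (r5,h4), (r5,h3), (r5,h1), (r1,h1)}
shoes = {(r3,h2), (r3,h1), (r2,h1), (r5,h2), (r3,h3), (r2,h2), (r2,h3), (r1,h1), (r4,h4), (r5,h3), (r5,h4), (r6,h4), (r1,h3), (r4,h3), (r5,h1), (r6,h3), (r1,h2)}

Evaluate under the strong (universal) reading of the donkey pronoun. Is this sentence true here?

True

"it" takes "a horse" as antecedent — a donkey pronoun bound across the clause boundary.
Strong reading: for every (r,h) with owns(r,h), rides(r,h) ∧ shoes(r,h).
Restrictor pairs: (r1,h1) ✓  (r1,h2) ✓  (r1,h3) ✓  (r2,h1) ✓  (r2,h2) ✓  (r3,h3) ✓  (r4,h3) ✓  (r4,h4) ✓  (r5,h1) ✓  (r5,h3) ✓  (r5,h4) ✓  (r6,h3) ✓
Every restrictor pair satisfies the scope.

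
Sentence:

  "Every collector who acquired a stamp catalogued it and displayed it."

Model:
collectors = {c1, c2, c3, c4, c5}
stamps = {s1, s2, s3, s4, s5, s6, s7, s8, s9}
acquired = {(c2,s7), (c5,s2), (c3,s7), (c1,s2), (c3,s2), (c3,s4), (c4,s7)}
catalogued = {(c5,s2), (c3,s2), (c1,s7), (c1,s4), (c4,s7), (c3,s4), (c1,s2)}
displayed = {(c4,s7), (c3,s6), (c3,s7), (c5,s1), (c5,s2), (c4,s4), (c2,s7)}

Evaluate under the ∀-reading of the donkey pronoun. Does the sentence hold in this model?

"it" takes "a stamp" as antecedent — a donkey pronoun bound across the clause boundary.
Strong reading: for every (c,s) with acquired(c,s), catalogued(c,s) ∧ displayed(c,s).
Restrictor pairs: (c1,s2) ✗  (c2,s7) ✗  (c3,s2) ✗  (c3,s4) ✗  (c3,s7) ✗  (c4,s7) ✓  (c5,s2) ✓
Counterexample: (c1,s2) is in acquired but fails the scope.

False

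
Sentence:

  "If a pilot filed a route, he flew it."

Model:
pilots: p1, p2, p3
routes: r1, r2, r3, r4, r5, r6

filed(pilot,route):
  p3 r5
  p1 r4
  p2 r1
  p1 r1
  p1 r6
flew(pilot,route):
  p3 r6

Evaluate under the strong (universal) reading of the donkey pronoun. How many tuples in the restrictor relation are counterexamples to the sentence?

5

"it" takes "a route" as antecedent — a donkey pronoun bound across the clause boundary.
Strong reading: for every (p,r) with filed(p,r), flew(p,r).
Restrictor pairs: (p1,r1) ✗  (p1,r4) ✗  (p1,r6) ✗  (p2,r1) ✗  (p3,r5) ✗
Counterexamples (restrictor pairs failing the scope): 5.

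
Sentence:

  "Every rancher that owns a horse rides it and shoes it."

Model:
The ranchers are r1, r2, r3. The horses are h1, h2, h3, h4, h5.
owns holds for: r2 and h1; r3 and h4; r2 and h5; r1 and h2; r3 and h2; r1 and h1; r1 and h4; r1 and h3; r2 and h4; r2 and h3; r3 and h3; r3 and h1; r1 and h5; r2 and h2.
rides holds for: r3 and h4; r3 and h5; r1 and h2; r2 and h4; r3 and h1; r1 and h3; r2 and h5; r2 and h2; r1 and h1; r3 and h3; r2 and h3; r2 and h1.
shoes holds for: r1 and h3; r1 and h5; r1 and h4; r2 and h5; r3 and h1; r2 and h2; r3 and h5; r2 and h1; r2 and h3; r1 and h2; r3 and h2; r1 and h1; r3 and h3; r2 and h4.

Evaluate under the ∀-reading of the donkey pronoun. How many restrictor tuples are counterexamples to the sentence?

"it" takes "a horse" as antecedent — a donkey pronoun bound across the clause boundary.
Strong reading: for every (r,h) with owns(r,h), rides(r,h) ∧ shoes(r,h).
Restrictor pairs: (r1,h1) ✓  (r1,h2) ✓  (r1,h3) ✓  (r1,h4) ✗  (r1,h5) ✗  (r2,h1) ✓  (r2,h2) ✓  (r2,h3) ✓  (r2,h4) ✓  (r2,h5) ✓  (r3,h1) ✓  (r3,h2) ✗  (r3,h3) ✓  (r3,h4) ✗
Counterexamples (restrictor pairs failing the scope): 4.

4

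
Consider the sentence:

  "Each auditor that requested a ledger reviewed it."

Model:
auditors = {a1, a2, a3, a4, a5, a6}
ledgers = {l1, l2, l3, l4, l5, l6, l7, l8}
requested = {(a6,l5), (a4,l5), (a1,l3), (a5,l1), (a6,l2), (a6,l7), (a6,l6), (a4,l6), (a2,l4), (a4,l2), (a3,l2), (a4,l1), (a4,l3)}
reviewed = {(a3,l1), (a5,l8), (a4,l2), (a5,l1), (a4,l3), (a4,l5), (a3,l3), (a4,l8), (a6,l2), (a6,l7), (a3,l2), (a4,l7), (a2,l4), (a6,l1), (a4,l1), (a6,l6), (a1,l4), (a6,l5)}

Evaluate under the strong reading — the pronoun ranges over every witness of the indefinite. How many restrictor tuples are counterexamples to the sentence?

"it" takes "a ledger" as antecedent — a donkey pronoun bound across the clause boundary.
Strong reading: for every (a,l) with requested(a,l), reviewed(a,l).
Restrictor pairs: (a1,l3) ✗  (a2,l4) ✓  (a3,l2) ✓  (a4,l1) ✓  (a4,l2) ✓  (a4,l3) ✓  (a4,l5) ✓  (a4,l6) ✗  (a5,l1) ✓  (a6,l2) ✓  (a6,l5) ✓  (a6,l6) ✓  (a6,l7) ✓
Counterexamples (restrictor pairs failing the scope): 2.

2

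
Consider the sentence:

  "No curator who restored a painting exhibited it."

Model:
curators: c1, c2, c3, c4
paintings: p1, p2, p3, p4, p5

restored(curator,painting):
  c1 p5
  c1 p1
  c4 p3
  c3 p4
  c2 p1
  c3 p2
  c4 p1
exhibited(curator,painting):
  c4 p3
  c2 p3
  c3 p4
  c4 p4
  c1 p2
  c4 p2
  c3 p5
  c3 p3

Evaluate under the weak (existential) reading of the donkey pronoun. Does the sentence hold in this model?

"it" takes "a painting" as antecedent — a donkey pronoun bound across the clause boundary.
Truth condition: for no (c,p) with restored(c,p) does exhibited(c,p) hold.
Restrictor pairs — does the scope hold? (c1,p1):fails  (c1,p5):fails  (c2,p1):fails  (c3,p2):fails  (c3,p4):holds  (c4,p1):fails  (c4,p3):holds
Scope holds for 2 pair(s), so the sentence is false.

False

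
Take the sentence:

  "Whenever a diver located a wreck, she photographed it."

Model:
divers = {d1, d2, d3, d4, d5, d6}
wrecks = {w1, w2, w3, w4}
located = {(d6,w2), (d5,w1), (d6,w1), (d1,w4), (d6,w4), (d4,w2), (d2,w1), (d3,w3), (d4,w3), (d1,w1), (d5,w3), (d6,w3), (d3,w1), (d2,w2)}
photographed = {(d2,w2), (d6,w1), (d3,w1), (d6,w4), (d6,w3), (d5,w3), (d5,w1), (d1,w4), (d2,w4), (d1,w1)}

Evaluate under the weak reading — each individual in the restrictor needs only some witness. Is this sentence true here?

"it" takes "a wreck" as antecedent — a donkey pronoun bound across the clause boundary.
Weak reading: every diver d with some located-wreck has at least one located-wreck w such that photographed(d,w).
Per diver: d1:✓  d2:✓  d3:✓  d4:✗  d5:✓  d6:✓
d4 has no witness among its located-wrecks.

False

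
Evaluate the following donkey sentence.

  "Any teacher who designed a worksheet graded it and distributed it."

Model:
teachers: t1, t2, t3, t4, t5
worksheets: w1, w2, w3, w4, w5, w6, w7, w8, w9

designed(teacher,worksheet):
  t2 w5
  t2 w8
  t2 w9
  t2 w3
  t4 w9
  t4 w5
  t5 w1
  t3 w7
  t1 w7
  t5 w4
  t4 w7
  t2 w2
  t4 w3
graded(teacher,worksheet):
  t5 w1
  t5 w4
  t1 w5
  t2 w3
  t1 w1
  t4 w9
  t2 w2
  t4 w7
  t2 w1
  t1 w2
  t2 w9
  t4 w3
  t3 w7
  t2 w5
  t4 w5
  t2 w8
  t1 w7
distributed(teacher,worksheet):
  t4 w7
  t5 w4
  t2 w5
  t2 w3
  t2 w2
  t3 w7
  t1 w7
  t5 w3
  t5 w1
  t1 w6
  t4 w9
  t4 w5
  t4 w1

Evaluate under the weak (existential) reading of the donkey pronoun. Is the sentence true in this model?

True

"it" takes "a worksheet" as antecedent — a donkey pronoun bound across the clause boundary.
Weak reading: every teacher t with some designed-worksheet has at least one designed-worksheet w such that graded(t,w) ∧ distributed(t,w).
Per teacher: t1:✓  t2:✓  t3:✓  t4:✓  t5:✓
Every teacher in the restrictor has a witness.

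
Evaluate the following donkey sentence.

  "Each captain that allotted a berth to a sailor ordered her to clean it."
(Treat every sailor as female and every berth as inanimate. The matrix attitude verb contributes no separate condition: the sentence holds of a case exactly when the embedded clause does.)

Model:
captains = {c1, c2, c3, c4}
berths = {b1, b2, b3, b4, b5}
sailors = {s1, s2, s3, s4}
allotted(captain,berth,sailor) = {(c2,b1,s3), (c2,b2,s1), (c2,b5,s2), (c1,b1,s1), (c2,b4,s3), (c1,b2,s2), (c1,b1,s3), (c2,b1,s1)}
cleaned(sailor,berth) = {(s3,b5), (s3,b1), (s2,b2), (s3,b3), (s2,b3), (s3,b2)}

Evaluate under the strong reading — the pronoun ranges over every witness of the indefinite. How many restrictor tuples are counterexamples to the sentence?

5

"her" takes "a sailor" as antecedent and "it" takes "a berth"; both are donkey pronouns co-varying with the restrictor.
Strong reading: for every (c,b,s) with allotted(c,b,s), cleaned(s,b).
Restrictor triples: (c1,b1,s1)→cleaned(s1,b1) ✗  (c1,b1,s3)→cleaned(s3,b1) ✓  (c1,b2,s2)→cleaned(s2,b2) ✓  (c2,b1,s1)→cleaned(s1,b1) ✗  (c2,b1,s3)→cleaned(s3,b1) ✓  (c2,b2,s1)→cleaned(s1,b2) ✗  (c2,b4,s3)→cleaned(s3,b4) ✗  (c2,b5,s2)→cleaned(s2,b5) ✗
Counterexamples (restrictor triples failing the scope): 5.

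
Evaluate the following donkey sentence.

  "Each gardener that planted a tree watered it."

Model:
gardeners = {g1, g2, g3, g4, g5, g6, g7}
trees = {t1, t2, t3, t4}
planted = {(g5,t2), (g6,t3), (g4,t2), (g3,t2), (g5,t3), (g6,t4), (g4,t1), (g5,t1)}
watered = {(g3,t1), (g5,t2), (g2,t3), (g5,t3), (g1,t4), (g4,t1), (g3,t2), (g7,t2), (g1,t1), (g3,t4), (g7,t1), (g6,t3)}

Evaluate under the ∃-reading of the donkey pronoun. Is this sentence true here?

True

"it" takes "a tree" as antecedent — a donkey pronoun bound across the clause boundary.
Weak reading: every gardener g with some planted-tree has at least one planted-tree t such that watered(g,t).
Per gardener: g3:✓  g4:✓  g5:✓  g6:✓
Every gardener in the restrictor has a witness.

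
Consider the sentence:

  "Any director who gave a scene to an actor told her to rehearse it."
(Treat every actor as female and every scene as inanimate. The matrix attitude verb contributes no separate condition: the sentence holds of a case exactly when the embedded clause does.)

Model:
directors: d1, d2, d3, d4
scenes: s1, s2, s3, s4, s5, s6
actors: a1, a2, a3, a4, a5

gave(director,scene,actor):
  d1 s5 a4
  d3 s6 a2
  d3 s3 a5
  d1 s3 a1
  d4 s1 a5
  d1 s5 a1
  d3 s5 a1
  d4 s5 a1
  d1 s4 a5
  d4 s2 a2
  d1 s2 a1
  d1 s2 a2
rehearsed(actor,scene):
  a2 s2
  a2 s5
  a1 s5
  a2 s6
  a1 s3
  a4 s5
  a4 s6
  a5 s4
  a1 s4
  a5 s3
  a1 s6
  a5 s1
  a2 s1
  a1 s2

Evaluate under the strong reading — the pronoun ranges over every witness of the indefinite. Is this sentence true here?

True

"her" takes "an actor" as antecedent and "it" takes "a scene"; both are donkey pronouns co-varying with the restrictor.
Strong reading: for every (d,s,a) with gave(d,s,a), rehearsed(a,s).
Restrictor triples: (d1,s2,a1)→rehearsed(a1,s2) ✓  (d1,s2,a2)→rehearsed(a2,s2) ✓  (d1,s3,a1)→rehearsed(a1,s3) ✓  (d1,s4,a5)→rehearsed(a5,s4) ✓  (d1,s5,a1)→rehearsed(a1,s5) ✓  (d1,s5,a4)→rehearsed(a4,s5) ✓  (d3,s3,a5)→rehearsed(a5,s3) ✓  (d3,s5,a1)→rehearsed(a1,s5) ✓  (d3,s6,a2)→rehearsed(a2,s6) ✓  (d4,s1,a5)→rehearsed(a5,s1) ✓  (d4,s2,a2)→rehearsed(a2,s2) ✓  (d4,s5,a1)→rehearsed(a1,s5) ✓
Every restrictor triple satisfies the scope.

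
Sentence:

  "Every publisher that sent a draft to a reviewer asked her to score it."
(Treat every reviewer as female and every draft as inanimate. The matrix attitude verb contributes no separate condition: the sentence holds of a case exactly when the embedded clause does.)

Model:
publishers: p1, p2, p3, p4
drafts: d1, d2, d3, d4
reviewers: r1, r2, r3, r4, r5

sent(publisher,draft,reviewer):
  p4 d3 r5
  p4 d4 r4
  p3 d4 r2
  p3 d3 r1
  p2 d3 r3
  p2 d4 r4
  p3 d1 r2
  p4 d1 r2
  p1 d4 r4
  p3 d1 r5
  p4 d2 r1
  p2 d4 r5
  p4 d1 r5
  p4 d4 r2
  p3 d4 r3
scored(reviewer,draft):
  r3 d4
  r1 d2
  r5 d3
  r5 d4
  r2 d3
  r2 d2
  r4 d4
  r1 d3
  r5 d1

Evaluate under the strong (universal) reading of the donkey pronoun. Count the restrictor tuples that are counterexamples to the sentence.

5

"her" takes "a reviewer" as antecedent and "it" takes "a draft"; both are donkey pronouns co-varying with the restrictor.
Strong reading: for every (p,d,r) with sent(p,d,r), scored(r,d).
Restrictor triples: (p1,d4,r4)→scored(r4,d4) ✓  (p2,d3,r3)→scored(r3,d3) ✗  (p2,d4,r4)→scored(r4,d4) ✓  (p2,d4,r5)→scored(r5,d4) ✓  (p3,d1,r2)→scored(r2,d1) ✗  (p3,d1,r5)→scored(r5,d1) ✓  (p3,d3,r1)→scored(r1,d3) ✓  (p3,d4,r2)→scored(r2,d4) ✗  (p3,d4,r3)→scored(r3,d4) ✓  (p4,d1,r2)→scored(r2,d1) ✗  (p4,d1,r5)→scored(r5,d1) ✓  (p4,d2,r1)→scored(r1,d2) ✓  (p4,d3,r5)→scored(r5,d3) ✓  (p4,d4,r2)→scored(r2,d4) ✗  (p4,d4,r4)→scored(r4,d4) ✓
Counterexamples (restrictor triples failing the scope): 5.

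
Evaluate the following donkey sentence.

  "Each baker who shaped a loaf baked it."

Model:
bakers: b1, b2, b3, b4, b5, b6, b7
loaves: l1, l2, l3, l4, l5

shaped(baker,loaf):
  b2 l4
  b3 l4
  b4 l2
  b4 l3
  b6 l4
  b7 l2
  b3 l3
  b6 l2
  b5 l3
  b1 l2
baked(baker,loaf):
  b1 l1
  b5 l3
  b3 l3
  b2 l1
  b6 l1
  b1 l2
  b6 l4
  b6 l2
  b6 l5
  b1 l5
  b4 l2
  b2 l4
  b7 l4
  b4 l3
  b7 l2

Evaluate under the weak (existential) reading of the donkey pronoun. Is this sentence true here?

"it" takes "a loaf" as antecedent — a donkey pronoun bound across the clause boundary.
Weak reading: every baker b with some shaped-loaf has at least one shaped-loaf l such that baked(b,l).
Per baker: b1:✓  b2:✓  b3:✓  b4:✓  b5:✓  b6:✓  b7:✓
Every baker in the restrictor has a witness.

True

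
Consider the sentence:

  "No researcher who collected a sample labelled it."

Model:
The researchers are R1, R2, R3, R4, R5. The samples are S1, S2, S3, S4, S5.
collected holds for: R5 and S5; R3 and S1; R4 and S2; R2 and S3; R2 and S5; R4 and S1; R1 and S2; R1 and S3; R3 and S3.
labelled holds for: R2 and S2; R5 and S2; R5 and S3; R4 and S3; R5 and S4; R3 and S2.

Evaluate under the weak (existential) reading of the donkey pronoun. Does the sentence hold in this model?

True

"it" takes "a sample" as antecedent — a donkey pronoun bound across the clause boundary.
Truth condition: for no (r,s) with collected(r,s) does labelled(r,s) hold.
Restrictor pairs — does the scope hold? (R1,S2):fails  (R1,S3):fails  (R2,S3):fails  (R2,S5):fails  (R3,S1):fails  (R3,S3):fails  (R4,S1):fails  (R4,S2):fails  (R5,S5):fails
Scope holds for no restrictor pair, so the sentence is true.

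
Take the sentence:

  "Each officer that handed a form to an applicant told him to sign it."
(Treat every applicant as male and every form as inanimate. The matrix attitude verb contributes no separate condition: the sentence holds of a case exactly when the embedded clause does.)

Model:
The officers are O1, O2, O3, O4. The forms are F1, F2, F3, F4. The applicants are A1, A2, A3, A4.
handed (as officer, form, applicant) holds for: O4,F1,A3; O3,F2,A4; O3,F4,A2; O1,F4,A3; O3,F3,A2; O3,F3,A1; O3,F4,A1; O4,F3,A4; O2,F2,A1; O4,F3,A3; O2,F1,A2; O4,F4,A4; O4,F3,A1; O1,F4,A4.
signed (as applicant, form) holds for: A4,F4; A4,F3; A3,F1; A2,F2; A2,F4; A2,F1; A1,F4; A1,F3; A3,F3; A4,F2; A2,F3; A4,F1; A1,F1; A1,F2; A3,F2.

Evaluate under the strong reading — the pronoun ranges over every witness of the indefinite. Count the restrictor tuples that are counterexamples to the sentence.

"him" takes "an applicant" as antecedent and "it" takes "a form"; both are donkey pronouns co-varying with the restrictor.
Strong reading: for every (o,f,a) with handed(o,f,a), signed(a,f).
Restrictor triples: (O1,F4,A3)→signed(A3,F4) ✗  (O1,F4,A4)→signed(A4,F4) ✓  (O2,F1,A2)→signed(A2,F1) ✓  (O2,F2,A1)→signed(A1,F2) ✓  (O3,F2,A4)→signed(A4,F2) ✓  (O3,F3,A1)→signed(A1,F3) ✓  (O3,F3,A2)→signed(A2,F3) ✓  (O3,F4,A1)→signed(A1,F4) ✓  (O3,F4,A2)→signed(A2,F4) ✓  (O4,F1,A3)→signed(A3,F1) ✓  (O4,F3,A1)→signed(A1,F3) ✓  (O4,F3,A3)→signed(A3,F3) ✓  (O4,F3,A4)→signed(A4,F3) ✓  (O4,F4,A4)→signed(A4,F4) ✓
Counterexamples (restrictor triples failing the scope): 1.

1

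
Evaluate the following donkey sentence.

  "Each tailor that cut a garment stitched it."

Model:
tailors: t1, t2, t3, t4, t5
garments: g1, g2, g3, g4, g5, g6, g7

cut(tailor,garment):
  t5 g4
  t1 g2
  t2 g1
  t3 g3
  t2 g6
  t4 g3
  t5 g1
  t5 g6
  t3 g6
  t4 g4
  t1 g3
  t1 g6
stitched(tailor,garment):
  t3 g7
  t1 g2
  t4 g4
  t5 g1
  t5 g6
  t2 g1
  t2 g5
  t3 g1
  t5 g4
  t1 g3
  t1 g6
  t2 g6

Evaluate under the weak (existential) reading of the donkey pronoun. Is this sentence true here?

False

"it" takes "a garment" as antecedent — a donkey pronoun bound across the clause boundary.
Weak reading: every tailor t with some cut-garment has at least one cut-garment g such that stitched(t,g).
Per tailor: t1:✓  t2:✓  t3:✗  t4:✓  t5:✓
t3 has no witness among its cut-garments.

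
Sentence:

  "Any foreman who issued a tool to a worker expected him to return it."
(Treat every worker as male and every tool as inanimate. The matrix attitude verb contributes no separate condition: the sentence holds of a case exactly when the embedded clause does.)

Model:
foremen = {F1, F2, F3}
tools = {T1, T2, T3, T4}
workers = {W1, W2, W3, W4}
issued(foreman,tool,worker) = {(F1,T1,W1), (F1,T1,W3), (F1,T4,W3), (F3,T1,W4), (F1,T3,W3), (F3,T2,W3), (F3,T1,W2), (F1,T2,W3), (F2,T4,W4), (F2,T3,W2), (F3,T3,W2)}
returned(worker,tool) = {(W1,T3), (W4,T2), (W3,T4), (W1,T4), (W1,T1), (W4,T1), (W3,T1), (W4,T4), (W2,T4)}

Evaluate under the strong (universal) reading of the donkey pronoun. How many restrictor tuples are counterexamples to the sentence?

"him" takes "a worker" as antecedent and "it" takes "a tool"; both are donkey pronouns co-varying with the restrictor.
Strong reading: for every (f,t,w) with issued(f,t,w), returned(w,t).
Restrictor triples: (F1,T1,W1)→returned(W1,T1) ✓  (F1,T1,W3)→returned(W3,T1) ✓  (F1,T2,W3)→returned(W3,T2) ✗  (F1,T3,W3)→returned(W3,T3) ✗  (F1,T4,W3)→returned(W3,T4) ✓  (F2,T3,W2)→returned(W2,T3) ✗  (F2,T4,W4)→returned(W4,T4) ✓  (F3,T1,W2)→returned(W2,T1) ✗  (F3,T1,W4)→returned(W4,T1) ✓  (F3,T2,W3)→returned(W3,T2) ✗  (F3,T3,W2)→returned(W2,T3) ✗
Counterexamples (restrictor triples failing the scope): 6.

6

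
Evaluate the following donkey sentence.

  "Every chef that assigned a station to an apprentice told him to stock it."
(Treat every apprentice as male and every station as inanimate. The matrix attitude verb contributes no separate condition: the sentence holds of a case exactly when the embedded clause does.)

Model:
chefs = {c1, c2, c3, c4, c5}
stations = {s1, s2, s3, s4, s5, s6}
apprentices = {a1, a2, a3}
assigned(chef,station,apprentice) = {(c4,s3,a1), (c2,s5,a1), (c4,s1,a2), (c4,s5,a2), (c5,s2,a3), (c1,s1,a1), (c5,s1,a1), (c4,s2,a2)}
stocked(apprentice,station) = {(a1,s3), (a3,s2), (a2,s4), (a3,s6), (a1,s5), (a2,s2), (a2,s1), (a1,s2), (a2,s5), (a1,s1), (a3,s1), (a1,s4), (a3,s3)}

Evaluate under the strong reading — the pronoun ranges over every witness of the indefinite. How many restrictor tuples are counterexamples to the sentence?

"him" takes "an apprentice" as antecedent and "it" takes "a station"; both are donkey pronouns co-varying with the restrictor.
Strong reading: for every (c,s,a) with assigned(c,s,a), stocked(a,s).
Restrictor triples: (c1,s1,a1)→stocked(a1,s1) ✓  (c2,s5,a1)→stocked(a1,s5) ✓  (c4,s1,a2)→stocked(a2,s1) ✓  (c4,s2,a2)→stocked(a2,s2) ✓  (c4,s3,a1)→stocked(a1,s3) ✓  (c4,s5,a2)→stocked(a2,s5) ✓  (c5,s1,a1)→stocked(a1,s1) ✓  (c5,s2,a3)→stocked(a3,s2) ✓
Counterexamples (restrictor triples failing the scope): 0.

0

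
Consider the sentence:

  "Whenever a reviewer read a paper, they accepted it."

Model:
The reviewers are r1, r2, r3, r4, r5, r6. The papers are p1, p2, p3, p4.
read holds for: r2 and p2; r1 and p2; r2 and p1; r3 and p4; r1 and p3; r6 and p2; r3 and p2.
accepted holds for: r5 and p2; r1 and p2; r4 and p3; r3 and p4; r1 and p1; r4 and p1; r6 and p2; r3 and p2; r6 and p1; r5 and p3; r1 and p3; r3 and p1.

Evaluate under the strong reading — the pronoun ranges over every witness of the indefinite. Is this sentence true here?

"it" takes "a paper" as antecedent — a donkey pronoun bound across the clause boundary.
Strong reading: for every (r,p) with read(r,p), accepted(r,p).
Restrictor pairs: (r1,p2) ✓  (r1,p3) ✓  (r2,p1) ✗  (r2,p2) ✗  (r3,p2) ✓  (r3,p4) ✓  (r6,p2) ✓
Counterexample: (r2,p1) is in read but fails the scope.

False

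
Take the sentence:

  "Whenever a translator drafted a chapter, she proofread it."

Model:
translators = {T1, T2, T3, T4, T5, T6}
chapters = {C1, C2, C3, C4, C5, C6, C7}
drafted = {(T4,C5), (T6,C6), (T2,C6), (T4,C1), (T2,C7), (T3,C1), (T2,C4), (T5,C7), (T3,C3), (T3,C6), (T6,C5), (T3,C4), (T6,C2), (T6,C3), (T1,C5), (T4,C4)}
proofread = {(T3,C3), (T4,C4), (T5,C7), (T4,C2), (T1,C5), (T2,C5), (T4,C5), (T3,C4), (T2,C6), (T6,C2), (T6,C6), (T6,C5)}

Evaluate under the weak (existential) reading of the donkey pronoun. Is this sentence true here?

True

"it" takes "a chapter" as antecedent — a donkey pronoun bound across the clause boundary.
Weak reading: every translator t with some drafted-chapter has at least one drafted-chapter c such that proofread(t,c).
Per translator: T1:✓  T2:✓  T3:✓  T4:✓  T5:✓  T6:✓
Every translator in the restrictor has a witness.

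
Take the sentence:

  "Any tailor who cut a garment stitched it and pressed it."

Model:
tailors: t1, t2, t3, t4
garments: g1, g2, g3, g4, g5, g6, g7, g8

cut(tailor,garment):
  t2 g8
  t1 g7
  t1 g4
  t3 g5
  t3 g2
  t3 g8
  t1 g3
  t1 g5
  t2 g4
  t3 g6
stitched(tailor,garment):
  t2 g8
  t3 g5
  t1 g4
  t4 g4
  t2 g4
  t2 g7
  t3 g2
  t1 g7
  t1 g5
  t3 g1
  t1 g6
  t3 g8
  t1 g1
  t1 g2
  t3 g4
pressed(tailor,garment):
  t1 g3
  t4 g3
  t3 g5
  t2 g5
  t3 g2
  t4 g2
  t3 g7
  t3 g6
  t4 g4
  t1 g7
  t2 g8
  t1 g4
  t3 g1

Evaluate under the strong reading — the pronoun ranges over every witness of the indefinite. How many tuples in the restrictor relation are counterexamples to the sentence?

5

"it" takes "a garment" as antecedent — a donkey pronoun bound across the clause boundary.
Strong reading: for every (t,g) with cut(t,g), stitched(t,g) ∧ pressed(t,g).
Restrictor pairs: (t1,g3) ✗  (t1,g4) ✓  (t1,g5) ✗  (t1,g7) ✓  (t2,g4) ✗  (t2,g8) ✓  (t3,g2) ✓  (t3,g5) ✓  (t3,g6) ✗  (t3,g8) ✗
Counterexamples (restrictor pairs failing the scope): 5.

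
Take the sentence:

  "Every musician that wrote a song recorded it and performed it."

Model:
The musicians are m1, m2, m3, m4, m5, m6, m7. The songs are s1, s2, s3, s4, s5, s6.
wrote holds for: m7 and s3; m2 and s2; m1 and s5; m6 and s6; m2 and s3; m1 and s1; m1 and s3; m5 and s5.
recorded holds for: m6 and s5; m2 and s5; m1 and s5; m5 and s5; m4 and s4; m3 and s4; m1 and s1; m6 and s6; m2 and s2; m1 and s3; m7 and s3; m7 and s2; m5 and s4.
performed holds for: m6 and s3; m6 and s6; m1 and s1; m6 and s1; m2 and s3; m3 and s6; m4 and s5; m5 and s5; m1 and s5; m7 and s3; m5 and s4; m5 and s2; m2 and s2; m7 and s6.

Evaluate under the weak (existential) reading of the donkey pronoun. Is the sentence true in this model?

"it" takes "a song" as antecedent — a donkey pronoun bound across the clause boundary.
Weak reading: every musician m with some wrote-song has at least one wrote-song s such that recorded(m,s) ∧ performed(m,s).
Per musician: m1:✓  m2:✓  m5:✓  m6:✓  m7:✓
Every musician in the restrictor has a witness.

True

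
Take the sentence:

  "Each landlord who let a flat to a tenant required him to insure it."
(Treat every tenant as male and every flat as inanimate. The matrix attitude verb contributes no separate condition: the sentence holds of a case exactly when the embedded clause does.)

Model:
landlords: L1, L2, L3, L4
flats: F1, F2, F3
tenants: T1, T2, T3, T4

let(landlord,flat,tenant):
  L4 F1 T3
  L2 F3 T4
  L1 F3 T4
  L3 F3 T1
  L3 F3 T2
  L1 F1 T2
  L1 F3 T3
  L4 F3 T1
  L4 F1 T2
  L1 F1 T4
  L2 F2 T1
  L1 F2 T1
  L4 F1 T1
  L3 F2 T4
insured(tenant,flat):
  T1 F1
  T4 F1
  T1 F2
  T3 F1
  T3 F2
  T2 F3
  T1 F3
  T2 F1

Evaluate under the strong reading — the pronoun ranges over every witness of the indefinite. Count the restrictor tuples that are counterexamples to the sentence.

4

"him" takes "a tenant" as antecedent and "it" takes "a flat"; both are donkey pronouns co-varying with the restrictor.
Strong reading: for every (l,f,t) with let(l,f,t), insured(t,f).
Restrictor triples: (L1,F1,T2)→insured(T2,F1) ✓  (L1,F1,T4)→insured(T4,F1) ✓  (L1,F2,T1)→insured(T1,F2) ✓  (L1,F3,T3)→insured(T3,F3) ✗  (L1,F3,T4)→insured(T4,F3) ✗  (L2,F2,T1)→insured(T1,F2) ✓  (L2,F3,T4)→insured(T4,F3) ✗  (L3,F2,T4)→insured(T4,F2) ✗  (L3,F3,T1)→insured(T1,F3) ✓  (L3,F3,T2)→insured(T2,F3) ✓  (L4,F1,T1)→insured(T1,F1) ✓  (L4,F1,T2)→insured(T2,F1) ✓  (L4,F1,T3)→insured(T3,F1) ✓  (L4,F3,T1)→insured(T1,F3) ✓
Counterexamples (restrictor triples failing the scope): 4.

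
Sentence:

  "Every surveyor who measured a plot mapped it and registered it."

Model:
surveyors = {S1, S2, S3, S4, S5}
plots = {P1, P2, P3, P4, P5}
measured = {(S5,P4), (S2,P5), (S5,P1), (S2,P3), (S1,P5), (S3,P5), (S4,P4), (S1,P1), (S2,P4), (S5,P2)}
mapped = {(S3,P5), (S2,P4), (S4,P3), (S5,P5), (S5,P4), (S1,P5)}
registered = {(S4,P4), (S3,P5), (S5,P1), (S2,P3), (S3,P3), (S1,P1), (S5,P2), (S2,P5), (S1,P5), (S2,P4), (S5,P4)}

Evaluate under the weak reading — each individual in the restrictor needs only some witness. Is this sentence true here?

False

"it" takes "a plot" as antecedent — a donkey pronoun bound across the clause boundary.
Weak reading: every surveyor s with some measured-plot has at least one measured-plot p such that mapped(s,p) ∧ registered(s,p).
Per surveyor: S1:✓  S2:✓  S3:✓  S4:✗  S5:✓
S4 has no witness among its measured-plots.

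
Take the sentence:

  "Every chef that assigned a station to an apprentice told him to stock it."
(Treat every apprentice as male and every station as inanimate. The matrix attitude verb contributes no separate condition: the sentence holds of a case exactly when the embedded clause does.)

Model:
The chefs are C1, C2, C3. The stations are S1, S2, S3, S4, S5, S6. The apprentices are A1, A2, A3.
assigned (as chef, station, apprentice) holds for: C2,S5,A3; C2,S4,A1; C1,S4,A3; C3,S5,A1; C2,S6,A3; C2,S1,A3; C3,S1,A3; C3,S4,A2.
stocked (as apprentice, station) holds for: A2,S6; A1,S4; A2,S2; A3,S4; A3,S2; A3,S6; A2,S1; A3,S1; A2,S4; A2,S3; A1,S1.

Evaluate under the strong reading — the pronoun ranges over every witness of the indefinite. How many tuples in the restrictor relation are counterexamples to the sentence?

"him" takes "an apprentice" as antecedent and "it" takes "a station"; both are donkey pronouns co-varying with the restrictor.
Strong reading: for every (c,s,a) with assigned(c,s,a), stocked(a,s).
Restrictor triples: (C1,S4,A3)→stocked(A3,S4) ✓  (C2,S1,A3)→stocked(A3,S1) ✓  (C2,S4,A1)→stocked(A1,S4) ✓  (C2,S5,A3)→stocked(A3,S5) ✗  (C2,S6,A3)→stocked(A3,S6) ✓  (C3,S1,A3)→stocked(A3,S1) ✓  (C3,S4,A2)→stocked(A2,S4) ✓  (C3,S5,A1)→stocked(A1,S5) ✗
Counterexamples (restrictor triples failing the scope): 2.

2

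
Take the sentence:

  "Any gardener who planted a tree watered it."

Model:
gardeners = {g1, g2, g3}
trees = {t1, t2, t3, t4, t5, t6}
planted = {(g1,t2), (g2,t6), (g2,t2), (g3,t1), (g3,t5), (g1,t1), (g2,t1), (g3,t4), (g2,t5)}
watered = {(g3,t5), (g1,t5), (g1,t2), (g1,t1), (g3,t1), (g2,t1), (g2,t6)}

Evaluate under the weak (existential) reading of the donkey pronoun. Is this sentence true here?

"it" takes "a tree" as antecedent — a donkey pronoun bound across the clause boundary.
Weak reading: every gardener g with some planted-tree has at least one planted-tree t such that watered(g,t).
Per gardener: g1:✓  g2:✓  g3:✓
Every gardener in the restrictor has a witness.

True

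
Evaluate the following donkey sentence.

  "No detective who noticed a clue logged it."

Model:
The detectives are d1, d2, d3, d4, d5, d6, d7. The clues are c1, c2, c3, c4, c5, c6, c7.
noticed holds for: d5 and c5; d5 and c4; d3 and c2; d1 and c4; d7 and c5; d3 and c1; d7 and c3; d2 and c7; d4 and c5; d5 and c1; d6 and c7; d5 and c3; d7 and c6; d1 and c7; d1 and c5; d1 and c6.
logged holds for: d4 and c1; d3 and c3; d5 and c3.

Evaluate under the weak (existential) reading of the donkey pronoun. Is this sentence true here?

"it" takes "a clue" as antecedent — a donkey pronoun bound across the clause boundary.
Truth condition: for no (d,c) with noticed(d,c) does logged(d,c) hold.
Restrictor pairs — does the scope hold? (d1,c4):fails  (d1,c5):fails  (d1,c6):fails  (d1,c7):fails  (d2,c7):fails  (d3,c1):fails  (d3,c2):fails  (d4,c5):fails  (d5,c1):fails  (d5,c3):holds  (d5,c4):fails  (d5,c5):fails  (d6,c7):fails  (d7,c3):fails  (d7,c5):fails  (d7,c6):fails
Scope holds for 1 pair(s), so the sentence is false.

False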